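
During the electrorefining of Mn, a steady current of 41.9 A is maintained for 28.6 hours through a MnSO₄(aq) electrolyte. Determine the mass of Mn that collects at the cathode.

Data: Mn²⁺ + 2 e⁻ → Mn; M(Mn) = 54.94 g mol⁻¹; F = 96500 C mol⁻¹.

1230 g

Q = I·t = 41.90 A × 102960 s = 4314000 C.
n(e⁻) = Q/F = 4314000 / 96500 = 44.70 mol.
Mn²⁺ + 2 e⁻ → Mn, so n(Mn) = n(e⁻)/2 = 22.35 mol.
m = n·M = 22.35 × 54.94 = 1230 g.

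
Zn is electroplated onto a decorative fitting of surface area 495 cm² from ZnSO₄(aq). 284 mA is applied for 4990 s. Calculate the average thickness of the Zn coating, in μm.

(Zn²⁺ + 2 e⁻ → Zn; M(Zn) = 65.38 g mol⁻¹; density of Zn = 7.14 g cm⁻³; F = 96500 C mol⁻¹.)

Q = I·t = 0.2840 × 4990.0 = 1417 C; n(e⁻) = 0.01469 mol.
n(Zn) = n(e⁻)/2 = 0.007343 mol, so m = 0.007343 × 65.38 = 0.4801 g.
Volume = m/ρ = 0.4801 / 7.14 = 0.06724 cm³.
Thickness = V/A = 0.06724 / 495 = 1.36 × 10⁻⁴ cm = 1.36 μm.

1.36 μm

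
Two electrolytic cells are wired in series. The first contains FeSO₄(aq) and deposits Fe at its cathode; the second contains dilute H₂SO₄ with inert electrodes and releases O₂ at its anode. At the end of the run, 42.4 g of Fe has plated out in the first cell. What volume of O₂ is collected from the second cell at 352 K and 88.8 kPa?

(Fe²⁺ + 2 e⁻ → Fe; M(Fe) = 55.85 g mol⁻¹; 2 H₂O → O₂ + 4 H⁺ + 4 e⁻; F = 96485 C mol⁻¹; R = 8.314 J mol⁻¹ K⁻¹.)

n(Fe) = 42.4 / 55.85 = 0.7592 mol, so n(e⁻) = 2 × 0.7592 = 1.518 mol.
The cells are in series, so the same 1.518 mol of electrons passes through the second cell.
2 H₂O → O₂ + 4 H⁺ + 4 e⁻ — 4 mol e⁻ per mol O₂, so n(O₂) = 1.518/4 = 0.3796 mol.
V = nRT/P = (0.3796 × 8.314 × 352) / (88.8 × 10³) = 0.0125 m³ = 12.5 L.

12.5 L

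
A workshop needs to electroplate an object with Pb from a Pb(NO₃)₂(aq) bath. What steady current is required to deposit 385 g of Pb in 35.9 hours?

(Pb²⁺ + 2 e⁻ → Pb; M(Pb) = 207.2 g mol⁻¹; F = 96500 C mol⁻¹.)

2.77 A

n(Pb) = 385 / 207.2 = 1.858 mol.
n(e⁻) = 2 × 1.858 = 3.716 mol.
Q = n(e⁻)·F = 3.716 × 96500 = 358600 C.
I = Q/t = 358600 / 129240 s = 2.77 A.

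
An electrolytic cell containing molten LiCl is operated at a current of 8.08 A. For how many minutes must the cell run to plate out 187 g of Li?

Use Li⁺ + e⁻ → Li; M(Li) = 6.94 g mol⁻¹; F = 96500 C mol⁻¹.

n(Li) = m/M = 187 / 6.94 = 26.95 mol.
Each Li atom requires 1 electron, so n(e⁻) = 1 × 26.95 = 26.95 mol.
Q = n(e⁻)·F = 26.95 × 96500 = 2600000 C.
t = Q/I = 2600000 / 8.080 A = 321800 s = 5360 min.

5360 min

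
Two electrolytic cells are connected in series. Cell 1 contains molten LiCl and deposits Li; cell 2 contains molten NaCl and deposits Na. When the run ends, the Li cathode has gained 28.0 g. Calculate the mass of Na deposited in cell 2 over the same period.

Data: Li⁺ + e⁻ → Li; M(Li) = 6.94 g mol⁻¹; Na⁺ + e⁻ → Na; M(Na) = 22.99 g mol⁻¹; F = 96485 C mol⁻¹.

92.8 g

n(Li) = 28.0 / 6.94 = 4.035 mol.
Since Li⁺ + e⁻ → Li, n(e⁻) passed = 1 × 4.035 = 4.035 mol.
Cells in series carry the same charge, so the same 4.035 mol of electrons passes through cell 2.
Na⁺ + e⁻ → Na, so n(Na) = 4.035 / 1 = 4.035 mol.
m(Na) = 4.035 × 22.99 = 92.8 g.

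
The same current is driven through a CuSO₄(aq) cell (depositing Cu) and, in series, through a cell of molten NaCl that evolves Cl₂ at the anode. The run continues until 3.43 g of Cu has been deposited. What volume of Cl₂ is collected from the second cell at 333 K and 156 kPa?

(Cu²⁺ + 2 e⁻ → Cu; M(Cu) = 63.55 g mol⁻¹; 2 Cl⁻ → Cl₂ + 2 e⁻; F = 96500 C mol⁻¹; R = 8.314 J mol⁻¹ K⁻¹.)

0.958 L

n(Cu) = 3.43 / 63.55 = 0.05397 mol, so n(e⁻) = 2 × 0.05397 = 0.1079 mol.
The cells are in series, so the same 0.1079 mol of electrons passes through the second cell.
2 Cl⁻ → Cl₂ + 2 e⁻ — 2 mol e⁻ per mol Cl₂, so n(Cl₂) = 0.1079/2 = 0.05397 mol.
V = nRT/P = (0.05397 × 8.314 × 333) / (156 × 10³) = 9.58 × 10⁻⁴ m³ = 0.958 L.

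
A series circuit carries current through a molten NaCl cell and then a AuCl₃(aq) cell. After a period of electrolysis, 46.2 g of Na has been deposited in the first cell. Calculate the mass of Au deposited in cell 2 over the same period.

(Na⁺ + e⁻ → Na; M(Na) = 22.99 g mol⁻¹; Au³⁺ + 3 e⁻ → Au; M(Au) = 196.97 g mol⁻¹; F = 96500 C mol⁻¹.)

n(Na) = 46.2 / 22.99 = 2.010 mol.
Since Na⁺ + e⁻ → Na, n(e⁻) passed = 1 × 2.010 = 2.010 mol.
Cells in series carry the same charge, so the same 2.010 mol of electrons passes through cell 2.
Au³⁺ + 3 e⁻ → Au, so n(Au) = 2.010 / 3 = 0.6699 mol.
m(Au) = 0.6699 × 196.97 = 132 g.

132 g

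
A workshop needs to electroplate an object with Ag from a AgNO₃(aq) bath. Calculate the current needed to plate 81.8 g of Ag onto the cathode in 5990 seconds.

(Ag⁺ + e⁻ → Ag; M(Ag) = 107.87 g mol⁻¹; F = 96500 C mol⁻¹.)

n(Ag) = 81.8 / 107.87 = 0.7583 mol.
n(e⁻) = 1 × 0.7583 = 0.7583 mol.
Q = n(e⁻)·F = 0.7583 × 96500 = 73180 C.
I = Q/t = 73180 / 5990.0 s = 12.2 A.

12.2 A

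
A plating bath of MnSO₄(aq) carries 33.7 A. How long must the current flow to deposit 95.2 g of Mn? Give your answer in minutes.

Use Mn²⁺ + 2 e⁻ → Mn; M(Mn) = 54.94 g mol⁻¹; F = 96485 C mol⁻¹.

n(Mn) = m/M = 95.2 / 54.94 = 1.733 mol.
Each Mn atom requires 2 electrons, so n(e⁻) = 2 × 1.733 = 3.466 mol.
Q = n(e⁻)·F = 3.466 × 96485 = 334400 C.
t = Q/I = 334400 / 33.70 A = 9922 s = 165 min.

165 min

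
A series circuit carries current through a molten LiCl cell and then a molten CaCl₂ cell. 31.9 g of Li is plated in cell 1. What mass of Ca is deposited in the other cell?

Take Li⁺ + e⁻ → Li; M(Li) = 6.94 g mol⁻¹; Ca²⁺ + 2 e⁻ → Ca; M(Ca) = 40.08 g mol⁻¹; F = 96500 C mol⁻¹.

92.1 g

n(Li) = 31.9 / 6.94 = 4.597 mol.
Since Li⁺ + e⁻ → Li, n(e⁻) passed = 1 × 4.597 = 4.597 mol.
Cells in series carry the same charge, so the same 4.597 mol of electrons passes through cell 2.
Ca²⁺ + 2 e⁻ → Ca, so n(Ca) = 4.597 / 2 = 2.298 mol.
m(Ca) = 2.298 × 40.08 = 92.1 g.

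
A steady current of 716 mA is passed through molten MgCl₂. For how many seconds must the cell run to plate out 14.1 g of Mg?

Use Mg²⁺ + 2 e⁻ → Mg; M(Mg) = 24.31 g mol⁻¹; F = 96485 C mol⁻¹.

1.56 × 10⁵ s

n(Mg) = m/M = 14.1 / 24.31 = 0.5800 mol.
Each Mg atom requires 2 electrons, so n(e⁻) = 2 × 0.5800 = 1.160 mol.
Q = n(e⁻)·F = 1.160 × 96485 = 111900 C.
t = Q/I = 111900 / 0.7160 A = 156300 s.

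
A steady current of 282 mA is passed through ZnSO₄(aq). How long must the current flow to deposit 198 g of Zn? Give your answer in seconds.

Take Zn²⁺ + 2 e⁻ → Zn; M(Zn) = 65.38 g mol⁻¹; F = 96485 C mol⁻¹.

2.07 × 10⁶ s

n(Zn) = m/M = 198 / 65.38 = 3.028 mol.
Each Zn atom requires 2 electrons, so n(e⁻) = 2 × 3.028 = 6.057 mol.
Q = n(e⁻)·F = 6.057 × 96485 = 584400 C.
t = Q/I = 584400 / 0.2820 A = 2072000 s.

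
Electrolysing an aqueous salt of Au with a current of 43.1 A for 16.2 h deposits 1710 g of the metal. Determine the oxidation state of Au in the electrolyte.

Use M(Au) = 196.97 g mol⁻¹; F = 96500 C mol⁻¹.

Q = I·t = 43.10 A × 58320 s = 2514000 C, so n(e⁻) = 2514000/96500 = 26.05 mol.
n(Au) deposited = 1710 / 196.97 = 8.682 mol.
Electrons per atom = n(e⁻)/n(Au) = 26.05 / 8.682 = 3.00 ≈ 3, so the ion is Au³⁺.

+3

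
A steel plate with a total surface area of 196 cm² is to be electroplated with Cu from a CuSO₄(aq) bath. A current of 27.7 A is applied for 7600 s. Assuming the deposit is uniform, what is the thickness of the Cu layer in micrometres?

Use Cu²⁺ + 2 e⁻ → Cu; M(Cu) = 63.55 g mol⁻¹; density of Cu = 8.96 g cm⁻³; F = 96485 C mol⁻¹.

Q = I·t = 27.70 × 7600.0 = 210500 C; n(e⁻) = 2.182 mol.
n(Cu) = n(e⁻)/2 = 1.091 mol, so m = 1.091 × 63.55 = 69.33 g.
Volume = m/ρ = 69.33 / 8.96 = 7.738 cm³.
Thickness = V/A = 7.738 / 196 = 0.0395 cm = 395 μm.

395 μm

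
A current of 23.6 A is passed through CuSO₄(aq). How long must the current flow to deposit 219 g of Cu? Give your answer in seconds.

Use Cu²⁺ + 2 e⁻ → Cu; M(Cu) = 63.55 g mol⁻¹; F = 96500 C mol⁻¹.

n(Cu) = m/M = 219 / 63.55 = 3.446 mol.
Each Cu atom requires 2 electrons, so n(e⁻) = 2 × 3.446 = 6.892 mol.
Q = n(e⁻)·F = 6.892 × 96500 = 665100 C.
t = Q/I = 665100 / 23.60 A = 28180 s.

28200 s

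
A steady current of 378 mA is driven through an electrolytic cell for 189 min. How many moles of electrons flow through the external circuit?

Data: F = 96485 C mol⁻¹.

0.0444 mol

Q = I·t = 0.3780 A × 11340 s = 4287 C.
n(e⁻) = Q/F = 4287 / 96485 = 0.0444 mol.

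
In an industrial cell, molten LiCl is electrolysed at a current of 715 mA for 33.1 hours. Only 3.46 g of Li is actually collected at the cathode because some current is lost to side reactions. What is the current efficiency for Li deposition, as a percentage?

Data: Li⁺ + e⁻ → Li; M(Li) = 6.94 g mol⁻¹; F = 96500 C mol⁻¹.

Q = I·t = 0.7150 × 119160 = 85200 C; n(e⁻) = 85200/96500 = 0.8829 mol.
Theoretical n(Li) = n(e⁻)/1 = 0.8829 mol, i.e. m_theo = 0.8829 × 6.94 = 6.127 g.
Efficiency = m_actual / m_theo = 3.46 / 6.127 = 56.5 %.

56.5 %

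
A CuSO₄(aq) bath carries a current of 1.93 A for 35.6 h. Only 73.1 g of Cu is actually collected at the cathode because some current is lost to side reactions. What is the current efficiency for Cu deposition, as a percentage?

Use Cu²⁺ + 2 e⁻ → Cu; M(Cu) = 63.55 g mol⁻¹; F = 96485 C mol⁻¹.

Q = I·t = 1.930 × 128160 = 247300 C; n(e⁻) = 247300/96485 = 2.564 mol.
Theoretical n(Cu) = n(e⁻)/2 = 1.282 mol, i.e. m_theo = 1.282 × 63.55 = 81.46 g.
Efficiency = m_actual / m_theo = 73.1 / 81.46 = 89.7 %.

89.7 %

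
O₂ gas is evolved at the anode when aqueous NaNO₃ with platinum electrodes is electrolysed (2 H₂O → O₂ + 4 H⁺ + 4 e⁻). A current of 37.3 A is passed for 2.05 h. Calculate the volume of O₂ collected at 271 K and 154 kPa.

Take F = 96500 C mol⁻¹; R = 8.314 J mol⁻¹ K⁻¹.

10.4 L

Q = I·t = 37.30 A × 7380.0 s = 275300 C.
n(e⁻) = Q/F = 275300 / 96500 = 2.853 mol.
4 electrons are transferred per O₂ molecule, so n(O₂) = 2.853 / 4 = 0.7131 mol.
V = nRT/P = (0.7131 × 8.314 × 271) / (154 × 10³ Pa) = 0.0104 m³ = 10.4 L.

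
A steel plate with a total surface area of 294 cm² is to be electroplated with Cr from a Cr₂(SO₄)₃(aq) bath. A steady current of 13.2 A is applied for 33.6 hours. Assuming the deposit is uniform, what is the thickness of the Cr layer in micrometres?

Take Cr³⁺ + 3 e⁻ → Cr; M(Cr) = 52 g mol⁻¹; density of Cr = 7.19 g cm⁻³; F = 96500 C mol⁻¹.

Q = I·t = 13.20 × 120960 = 1597000 C; n(e⁻) = 16.55 mol.
n(Cr) = n(e⁻)/3 = 5.515 mol, so m = 5.515 × 52 = 286.8 g.
Volume = m/ρ = 286.8 / 7.19 = 39.89 cm³.
Thickness = V/A = 39.89 / 294 = 0.136 cm = 1360 μm.

1360 μm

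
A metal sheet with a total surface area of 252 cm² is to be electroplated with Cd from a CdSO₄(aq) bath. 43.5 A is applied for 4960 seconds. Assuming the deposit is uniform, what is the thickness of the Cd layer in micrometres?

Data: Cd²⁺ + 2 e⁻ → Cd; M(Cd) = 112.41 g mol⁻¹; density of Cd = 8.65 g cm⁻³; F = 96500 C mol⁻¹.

Q = I·t = 43.50 × 4960.0 = 215800 C; n(e⁻) = 2.236 mol.
n(Cd) = n(e⁻)/2 = 1.118 mol, so m = 1.118 × 112.41 = 125.7 g.
Volume = m/ρ = 125.7 / 8.65 = 14.53 cm³.
Thickness = V/A = 14.53 / 252 = 0.0577 cm = 577 μm.

577 μm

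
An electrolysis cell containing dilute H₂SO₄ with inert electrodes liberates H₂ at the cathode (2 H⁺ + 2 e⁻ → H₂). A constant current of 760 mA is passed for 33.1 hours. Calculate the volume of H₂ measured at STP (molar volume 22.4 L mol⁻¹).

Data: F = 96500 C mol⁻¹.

Q = I·t = 0.7600 A × 119160 s = 90560 C.
n(e⁻) = Q/F = 90560 / 96500 = 0.9385 mol.
2 electrons are transferred per H₂ molecule, so n(H₂) = 0.9385 / 2 = 0.4692 mol.
V = n × V_m = 0.4692 × 22.4 = 10.5 L.

10.5 L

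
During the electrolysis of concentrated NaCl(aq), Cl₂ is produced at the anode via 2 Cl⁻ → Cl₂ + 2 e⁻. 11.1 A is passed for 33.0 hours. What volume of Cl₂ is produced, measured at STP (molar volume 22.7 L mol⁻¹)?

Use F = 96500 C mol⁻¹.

Q = I·t = 11.10 A × 118800 s = 1319000 C.
n(e⁻) = Q/F = 1319000 / 96500 = 13.67 mol.
2 electrons are transferred per Cl₂ molecule, so n(Cl₂) = 13.67 / 2 = 6.833 mol.
V = n × V_m = 6.833 × 22.7 = 155 L.

155 L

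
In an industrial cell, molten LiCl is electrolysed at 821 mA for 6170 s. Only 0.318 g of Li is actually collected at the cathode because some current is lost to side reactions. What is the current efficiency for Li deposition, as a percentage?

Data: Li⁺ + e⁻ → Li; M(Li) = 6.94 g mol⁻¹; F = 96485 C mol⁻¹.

87.3 %

Q = I·t = 0.8210 × 6170.0 = 5066 C; n(e⁻) = 5066/96485 = 0.05250 mol.
Theoretical n(Li) = n(e⁻)/1 = 0.05250 mol, i.e. m_theo = 0.05250 × 6.94 = 0.3644 g.
Efficiency = m_actual / m_theo = 0.318 / 0.3644 = 87.3 %.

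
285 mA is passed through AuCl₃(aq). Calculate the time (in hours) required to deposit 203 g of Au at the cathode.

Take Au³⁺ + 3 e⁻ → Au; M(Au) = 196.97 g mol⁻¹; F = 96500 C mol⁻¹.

291 h

n(Au) = m/M = 203 / 196.97 = 1.031 mol.
Each Au atom requires 3 electrons, so n(e⁻) = 3 × 1.031 = 3.092 mol.
Q = n(e⁻)·F = 3.092 × 96500 = 298400 C.
t = Q/I = 298400 / 0.2850 A = 1047000 s = 291 h.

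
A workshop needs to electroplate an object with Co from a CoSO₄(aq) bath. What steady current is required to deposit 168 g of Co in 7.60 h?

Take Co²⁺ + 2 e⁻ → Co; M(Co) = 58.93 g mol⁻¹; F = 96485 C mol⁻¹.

n(Co) = 168 / 58.93 = 2.851 mol.
n(e⁻) = 2 × 2.851 = 5.702 mol.
Q = n(e⁻)·F = 5.702 × 96485 = 550100 C.
I = Q/t = 550100 / 27360 s = 20.1 A.

20.1 A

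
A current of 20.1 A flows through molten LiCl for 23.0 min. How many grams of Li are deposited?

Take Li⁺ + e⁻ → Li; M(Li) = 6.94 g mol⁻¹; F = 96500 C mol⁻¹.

Q = I·t = 20.10 A × 1380.0 s = 27740 C.
n(e⁻) = Q/F = 27740 / 96500 = 0.2874 mol.
Li⁺ + e⁻ → Li, so n(Li) = n(e⁻)/1 = 0.2874 mol.
m = n·M = 0.2874 × 6.94 = 1.99 g.

1.99 g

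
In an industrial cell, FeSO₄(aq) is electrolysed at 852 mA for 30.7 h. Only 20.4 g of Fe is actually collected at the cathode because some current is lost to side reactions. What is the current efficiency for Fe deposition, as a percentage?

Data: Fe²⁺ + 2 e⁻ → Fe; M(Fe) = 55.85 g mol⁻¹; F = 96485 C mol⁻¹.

74.9 %

Q = I·t = 0.8520 × 110520 = 94160 C; n(e⁻) = 94160/96485 = 0.9759 mol.
Theoretical n(Fe) = n(e⁻)/2 = 0.4880 mol, i.e. m_theo = 0.4880 × 55.85 = 27.25 g.
Efficiency = m_actual / m_theo = 20.4 / 27.25 = 74.9 %.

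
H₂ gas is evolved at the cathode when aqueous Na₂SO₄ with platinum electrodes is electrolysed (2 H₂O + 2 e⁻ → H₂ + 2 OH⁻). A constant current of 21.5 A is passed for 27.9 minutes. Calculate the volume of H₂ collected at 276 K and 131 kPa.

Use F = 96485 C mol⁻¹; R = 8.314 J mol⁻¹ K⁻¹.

3.27 L

Q = I·t = 21.50 A × 1674.0 s = 35990 C.
n(e⁻) = Q/F = 35990 / 96485 = 0.3730 mol.
2 electrons are transferred per H₂ molecule, so n(H₂) = 0.3730 / 2 = 0.1865 mol.
V = nRT/P = (0.1865 × 8.314 × 276) / (131 × 10³ Pa) = 0.00327 m³ = 3.27 L.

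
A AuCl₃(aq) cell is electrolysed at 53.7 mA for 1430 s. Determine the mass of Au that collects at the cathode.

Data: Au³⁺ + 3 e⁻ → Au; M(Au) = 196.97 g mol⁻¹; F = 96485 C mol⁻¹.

Q = I·t = 0.05370 A × 1430.0 s = 76.79 C.
n(e⁻) = Q/F = 76.79 / 96485 = 0.0007959 mol.
Au³⁺ + 3 e⁻ → Au, so n(Au) = n(e⁻)/3 = 0.0002653 mol.
m = n·M = 0.0002653 × 196.97 = 0.0523 g.

0.0523 g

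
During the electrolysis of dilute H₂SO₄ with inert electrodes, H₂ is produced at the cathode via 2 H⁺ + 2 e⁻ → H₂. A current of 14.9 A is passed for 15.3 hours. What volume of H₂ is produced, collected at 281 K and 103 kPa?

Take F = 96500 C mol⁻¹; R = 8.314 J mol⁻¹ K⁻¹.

96.4 L

Q = I·t = 14.90 A × 55080 s = 820700 C.
n(e⁻) = Q/F = 820700 / 96500 = 8.505 mol.
2 electrons are transferred per H₂ molecule, so n(H₂) = 8.505 / 2 = 4.252 mol.
V = nRT/P = (4.252 × 8.314 × 281) / (103 × 10³ Pa) = 0.0964 m³ = 96.4 L.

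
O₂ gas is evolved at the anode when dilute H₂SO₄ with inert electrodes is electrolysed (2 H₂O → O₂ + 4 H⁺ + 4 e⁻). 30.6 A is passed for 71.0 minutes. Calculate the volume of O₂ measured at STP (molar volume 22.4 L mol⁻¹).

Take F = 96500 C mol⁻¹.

Q = I·t = 30.60 A × 4260.0 s = 130400 C.
n(e⁻) = Q/F = 130400 / 96500 = 1.351 mol.
4 electrons are transferred per O₂ molecule, so n(O₂) = 1.351 / 4 = 0.3377 mol.
V = n × V_m = 0.3377 × 22.4 = 7.56 L.

7.56 L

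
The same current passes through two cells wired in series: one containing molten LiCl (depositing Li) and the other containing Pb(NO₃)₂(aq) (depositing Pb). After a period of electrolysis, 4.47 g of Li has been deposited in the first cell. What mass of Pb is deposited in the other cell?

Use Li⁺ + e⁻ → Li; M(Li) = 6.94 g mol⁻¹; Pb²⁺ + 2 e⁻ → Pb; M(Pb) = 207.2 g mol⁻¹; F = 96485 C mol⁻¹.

66.7 g

n(Li) = 4.47 / 6.94 = 0.6441 mol.
Since Li⁺ + e⁻ → Li, n(e⁻) passed = 1 × 0.6441 = 0.6441 mol.
Cells in series carry the same charge, so the same 0.6441 mol of electrons passes through cell 2.
Pb²⁺ + 2 e⁻ → Pb, so n(Pb) = 0.6441 / 2 = 0.3220 mol.
m(Pb) = 0.3220 × 207.2 = 66.7 g.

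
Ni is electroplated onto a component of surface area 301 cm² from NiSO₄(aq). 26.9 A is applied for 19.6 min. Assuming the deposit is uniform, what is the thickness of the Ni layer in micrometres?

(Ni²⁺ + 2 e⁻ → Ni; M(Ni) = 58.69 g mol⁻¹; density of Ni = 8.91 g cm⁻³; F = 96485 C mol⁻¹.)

Q = I·t = 26.90 × 1176.0 = 31630 C; n(e⁻) = 0.3279 mol.
n(Ni) = n(e⁻)/2 = 0.1639 mol, so m = 0.1639 × 58.69 = 9.621 g.
Volume = m/ρ = 9.621 / 8.91 = 1.080 cm³.
Thickness = V/A = 1.080 / 301 = 0.00359 cm = 35.9 μm.

35.9 μm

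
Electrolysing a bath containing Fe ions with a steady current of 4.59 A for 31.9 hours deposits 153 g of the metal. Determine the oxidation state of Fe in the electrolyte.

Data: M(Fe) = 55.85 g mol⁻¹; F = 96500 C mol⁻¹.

Q = I·t = 4.590 A × 114840 s = 527100 C, so n(e⁻) = 527100/96500 = 5.462 mol.
n(Fe) deposited = 153 / 55.85 = 2.739 mol.
Electrons per atom = n(e⁻)/n(Fe) = 5.462 / 2.739 = 1.99 ≈ 2, so the ion is Fe²⁺.

+2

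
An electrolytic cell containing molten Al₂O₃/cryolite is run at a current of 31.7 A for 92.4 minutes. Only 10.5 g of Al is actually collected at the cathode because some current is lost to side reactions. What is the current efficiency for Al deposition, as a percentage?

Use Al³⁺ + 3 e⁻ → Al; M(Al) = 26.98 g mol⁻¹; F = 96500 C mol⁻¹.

Q = I·t = 31.70 × 5544.0 = 175700 C; n(e⁻) = 175700/96500 = 1.821 mol.
Theoretical n(Al) = n(e⁻)/3 = 0.6071 mol, i.e. m_theo = 0.6071 × 26.98 = 16.38 g.
Efficiency = m_actual / m_theo = 10.5 / 16.38 = 64.1 %.

64.1 %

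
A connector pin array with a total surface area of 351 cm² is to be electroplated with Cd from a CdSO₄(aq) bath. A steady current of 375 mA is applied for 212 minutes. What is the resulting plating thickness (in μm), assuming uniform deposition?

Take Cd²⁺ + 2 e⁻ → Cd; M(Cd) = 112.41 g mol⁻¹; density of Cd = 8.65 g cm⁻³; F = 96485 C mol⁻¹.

Q = I·t = 0.3750 × 12720 = 4770 C; n(e⁻) = 0.04944 mol.
n(Cd) = n(e⁻)/2 = 0.02472 mol, so m = 0.02472 × 112.41 = 2.779 g.
Volume = m/ρ = 2.779 / 8.65 = 0.3212 cm³.
Thickness = V/A = 0.3212 / 351 = 9.15 × 10⁻⁴ cm = 9.15 μm.

9.15 μm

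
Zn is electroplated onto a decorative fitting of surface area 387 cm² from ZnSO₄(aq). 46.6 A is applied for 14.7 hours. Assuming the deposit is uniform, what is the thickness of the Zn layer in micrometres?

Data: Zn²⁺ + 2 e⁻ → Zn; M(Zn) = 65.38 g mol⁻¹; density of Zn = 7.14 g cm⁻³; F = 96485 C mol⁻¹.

Q = I·t = 46.60 × 52920 = 2466000 C; n(e⁻) = 25.56 mol.
n(Zn) = n(e⁻)/2 = 12.78 mol, so m = 12.78 × 65.38 = 835.5 g.
Volume = m/ρ = 835.5 / 7.14 = 117.0 cm³.
Thickness = V/A = 117.0 / 387 = 0.302 cm = 3020 μm.

3020 μm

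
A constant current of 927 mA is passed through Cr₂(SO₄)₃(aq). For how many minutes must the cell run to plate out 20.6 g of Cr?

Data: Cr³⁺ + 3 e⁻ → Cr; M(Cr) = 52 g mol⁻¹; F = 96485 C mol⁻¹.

n(Cr) = m/M = 20.6 / 52 = 0.3962 mol.
Each Cr atom requires 3 electrons, so n(e⁻) = 3 × 0.3962 = 1.188 mol.
Q = n(e⁻)·F = 1.188 × 96485 = 114700 C.
t = Q/I = 114700 / 0.9270 A = 123700 s = 2060 min.

2060 min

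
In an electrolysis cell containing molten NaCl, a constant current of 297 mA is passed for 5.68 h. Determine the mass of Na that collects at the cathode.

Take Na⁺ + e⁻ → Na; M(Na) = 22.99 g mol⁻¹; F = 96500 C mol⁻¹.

Q = I·t = 0.2970 A × 20448 s = 6073 C.
n(e⁻) = Q/F = 6073 / 96500 = 0.06293 mol.
Na⁺ + e⁻ → Na, so n(Na) = n(e⁻)/1 = 0.06293 mol.
m = n·M = 0.06293 × 22.99 = 1.45 g.

1.45 g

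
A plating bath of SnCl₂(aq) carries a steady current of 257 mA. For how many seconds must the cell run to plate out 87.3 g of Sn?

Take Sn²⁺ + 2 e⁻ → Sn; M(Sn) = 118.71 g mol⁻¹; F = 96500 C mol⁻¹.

n(Sn) = m/M = 87.3 / 118.71 = 0.7354 mol.
Each Sn atom requires 2 electrons, so n(e⁻) = 2 × 0.7354 = 1.471 mol.
Q = n(e⁻)·F = 1.471 × 96500 = 141900 C.
t = Q/I = 141900 / 0.2570 A = 552300 s.

5.52 × 10⁵ s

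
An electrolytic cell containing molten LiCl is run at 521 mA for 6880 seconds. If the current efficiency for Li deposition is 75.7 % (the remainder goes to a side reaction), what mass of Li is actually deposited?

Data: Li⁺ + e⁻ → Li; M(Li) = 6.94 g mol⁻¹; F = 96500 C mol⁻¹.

0.195 g

Q = I·t = 0.5210 × 6880.0 = 3584 C.
n(e⁻) = 3584/96500 = 0.03714 mol; theoretically n(Li) = 0.03714/1 = 0.03714 mol, m_theo = 0.2578 g.
At 75.7 % efficiency, m_actual = 0.757 × 0.2578 = 0.195 g.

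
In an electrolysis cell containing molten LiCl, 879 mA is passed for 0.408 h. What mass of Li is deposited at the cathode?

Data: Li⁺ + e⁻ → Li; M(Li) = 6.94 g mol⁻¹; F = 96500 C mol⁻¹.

Q = I·t = 0.8790 A × 1468.8 s = 1291 C.
n(e⁻) = Q/F = 1291 / 96500 = 0.01338 mol.
Li⁺ + e⁻ → Li, so n(Li) = n(e⁻)/1 = 0.01338 mol.
m = n·M = 0.01338 × 6.94 = 0.0929 g.

0.0929 g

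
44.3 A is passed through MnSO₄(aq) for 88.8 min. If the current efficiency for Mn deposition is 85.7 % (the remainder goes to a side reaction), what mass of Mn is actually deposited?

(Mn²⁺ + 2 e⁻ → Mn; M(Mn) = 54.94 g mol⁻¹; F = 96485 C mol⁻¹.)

57.6 g

Q = I·t = 44.30 × 5328.0 = 236000 C.
n(e⁻) = 236000/96485 = 2.446 mol; theoretically n(Mn) = 2.446/2 = 1.223 mol, m_theo = 67.20 g.
At 85.7 % efficiency, m_actual = 0.857 × 67.20 = 57.6 g.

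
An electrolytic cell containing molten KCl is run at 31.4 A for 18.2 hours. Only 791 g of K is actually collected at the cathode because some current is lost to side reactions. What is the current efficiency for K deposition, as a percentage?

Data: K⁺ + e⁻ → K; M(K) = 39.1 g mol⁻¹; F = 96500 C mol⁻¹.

Q = I·t = 31.40 × 65520 = 2057000 C; n(e⁻) = 2057000/96500 = 21.32 mol.
Theoretical n(K) = n(e⁻)/1 = 21.32 mol, i.e. m_theo = 21.32 × 39.1 = 833.6 g.
Efficiency = m_actual / m_theo = 791 / 833.6 = 94.9 %.

94.9 %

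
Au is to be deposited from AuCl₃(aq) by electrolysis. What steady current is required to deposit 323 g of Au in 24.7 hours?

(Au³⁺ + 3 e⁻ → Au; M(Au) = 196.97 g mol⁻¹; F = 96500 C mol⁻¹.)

n(Au) = 323 / 196.97 = 1.640 mol.
n(e⁻) = 3 × 1.640 = 4.920 mol.
Q = n(e⁻)·F = 4.920 × 96500 = 474700 C.
I = Q/t = 474700 / 88920 s = 5.34 A.

5.34 A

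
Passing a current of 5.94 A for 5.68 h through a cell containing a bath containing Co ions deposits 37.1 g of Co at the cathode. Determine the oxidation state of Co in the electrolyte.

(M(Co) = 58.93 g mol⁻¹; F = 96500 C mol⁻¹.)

Q = I·t = 5.940 A × 20448 s = 121500 C, so n(e⁻) = 121500/96500 = 1.259 mol.
n(Co) deposited = 37.1 / 58.93 = 0.6296 mol.
Electrons per atom = n(e⁻)/n(Co) = 1.259 / 0.6296 = 2.00 ≈ 2, so the ion is Co²⁺.

+2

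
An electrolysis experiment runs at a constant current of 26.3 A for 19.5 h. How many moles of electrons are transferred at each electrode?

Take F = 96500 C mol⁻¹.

19.1 mol

Q = I·t = 26.30 A × 70200 s = 1846000 C.
n(e⁻) = Q/F = 1846000 / 96500 = 19.1 mol.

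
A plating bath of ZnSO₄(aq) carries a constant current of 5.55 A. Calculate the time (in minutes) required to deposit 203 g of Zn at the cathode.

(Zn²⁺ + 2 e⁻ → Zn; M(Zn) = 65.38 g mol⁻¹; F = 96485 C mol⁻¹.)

n(Zn) = m/M = 203 / 65.38 = 3.105 mol.
Each Zn atom requires 2 electrons, so n(e⁻) = 2 × 3.105 = 6.210 mol.
Q = n(e⁻)·F = 6.210 × 96485 = 599200 C.
t = Q/I = 599200 / 5.550 A = 108000 s = 1800 min.

1800 min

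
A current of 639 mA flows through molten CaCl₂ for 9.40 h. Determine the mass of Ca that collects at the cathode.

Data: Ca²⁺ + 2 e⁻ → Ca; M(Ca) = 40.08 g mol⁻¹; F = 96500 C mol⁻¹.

Q = I·t = 0.6390 A × 33840 s = 21620 C.
n(e⁻) = Q/F = 21620 / 96500 = 0.2241 mol.
Ca²⁺ + 2 e⁻ → Ca, so n(Ca) = n(e⁻)/2 = 0.1120 mol.
m = n·M = 0.1120 × 40.08 = 4.49 g.

4.49 g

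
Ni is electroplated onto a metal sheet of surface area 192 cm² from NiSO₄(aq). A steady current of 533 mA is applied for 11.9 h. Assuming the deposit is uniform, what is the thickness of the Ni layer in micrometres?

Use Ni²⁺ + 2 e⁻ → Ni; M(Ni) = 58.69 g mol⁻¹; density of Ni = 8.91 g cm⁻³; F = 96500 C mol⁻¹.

Q = I·t = 0.5330 × 42840 = 22830 C; n(e⁻) = 0.2366 mol.
n(Ni) = n(e⁻)/2 = 0.1183 mol, so m = 0.1183 × 58.69 = 6.944 g.
Volume = m/ρ = 6.944 / 8.91 = 0.7793 cm³.
Thickness = V/A = 0.7793 / 192 = 0.00406 cm = 40.6 μm.

40.6 μm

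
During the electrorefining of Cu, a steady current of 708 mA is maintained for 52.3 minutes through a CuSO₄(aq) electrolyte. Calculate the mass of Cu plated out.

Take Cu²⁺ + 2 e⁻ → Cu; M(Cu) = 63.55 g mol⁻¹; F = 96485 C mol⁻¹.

0.732 g

Q = I·t = 0.7080 A × 3138.0 s = 2222 C.
n(e⁻) = Q/F = 2222 / 96485 = 0.02303 mol.
Cu²⁺ + 2 e⁻ → Cu, so n(Cu) = n(e⁻)/2 = 0.01151 mol.
m = n·M = 0.01151 × 63.55 = 0.732 g.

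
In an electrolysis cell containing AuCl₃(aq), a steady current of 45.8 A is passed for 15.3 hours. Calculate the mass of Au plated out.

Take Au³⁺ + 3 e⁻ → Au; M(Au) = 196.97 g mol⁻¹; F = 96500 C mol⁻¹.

Q = I·t = 45.80 A × 55080 s = 2523000 C.
n(e⁻) = Q/F = 2523000 / 96500 = 26.14 mol.
Au³⁺ + 3 e⁻ → Au, so n(Au) = n(e⁻)/3 = 8.714 mol.
m = n·M = 8.714 × 196.97 = 1720 g.

1720 g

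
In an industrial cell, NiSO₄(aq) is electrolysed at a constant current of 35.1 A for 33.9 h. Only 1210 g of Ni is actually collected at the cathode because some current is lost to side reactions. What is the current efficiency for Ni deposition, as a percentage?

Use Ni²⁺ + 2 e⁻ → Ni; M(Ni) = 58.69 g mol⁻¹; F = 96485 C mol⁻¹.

Q = I·t = 35.10 × 122040 = 4284000 C; n(e⁻) = 4284000/96485 = 44.40 mol.
Theoretical n(Ni) = n(e⁻)/2 = 22.20 mol, i.e. m_theo = 22.20 × 58.69 = 1303 g.
Efficiency = m_actual / m_theo = 1210 / 1303 = 92.9 %.

92.9 %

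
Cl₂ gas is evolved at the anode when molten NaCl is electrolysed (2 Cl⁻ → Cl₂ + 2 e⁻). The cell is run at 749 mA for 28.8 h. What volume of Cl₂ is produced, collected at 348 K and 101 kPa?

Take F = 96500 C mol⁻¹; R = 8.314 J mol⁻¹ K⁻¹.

11.5 L

Q = I·t = 0.7490 A × 103680 s = 77660 C.
n(e⁻) = Q/F = 77660 / 96500 = 0.8047 mol.
2 electrons are transferred per Cl₂ molecule, so n(Cl₂) = 0.8047 / 2 = 0.4024 mol.
V = nRT/P = (0.4024 × 8.314 × 348) / (101 × 10³ Pa) = 0.0115 m³ = 11.5 L.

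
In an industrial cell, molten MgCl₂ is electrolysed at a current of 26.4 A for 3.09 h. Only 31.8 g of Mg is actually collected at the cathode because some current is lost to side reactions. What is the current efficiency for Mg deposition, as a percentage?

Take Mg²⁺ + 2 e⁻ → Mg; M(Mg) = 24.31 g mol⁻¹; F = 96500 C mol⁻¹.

Q = I·t = 26.40 × 11124 = 293700 C; n(e⁻) = 293700/96500 = 3.043 mol.
Theoretical n(Mg) = n(e⁻)/2 = 1.522 mol, i.e. m_theo = 1.522 × 24.31 = 36.99 g.
Efficiency = m_actual / m_theo = 31.8 / 36.99 = 86.0 %.

86.0 %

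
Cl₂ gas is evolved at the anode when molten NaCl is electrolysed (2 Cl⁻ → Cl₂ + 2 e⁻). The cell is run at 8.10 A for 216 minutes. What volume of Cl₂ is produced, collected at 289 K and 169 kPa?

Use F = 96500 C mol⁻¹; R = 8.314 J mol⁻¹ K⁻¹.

7.73 L

Q = I·t = 8.100 A × 12960 s = 105000 C.
n(e⁻) = Q/F = 105000 / 96500 = 1.088 mol.
2 electrons are transferred per Cl₂ molecule, so n(Cl₂) = 1.088 / 2 = 0.5439 mol.
V = nRT/P = (0.5439 × 8.314 × 289) / (169 × 10³ Pa) = 0.00773 m³ = 7.73 L.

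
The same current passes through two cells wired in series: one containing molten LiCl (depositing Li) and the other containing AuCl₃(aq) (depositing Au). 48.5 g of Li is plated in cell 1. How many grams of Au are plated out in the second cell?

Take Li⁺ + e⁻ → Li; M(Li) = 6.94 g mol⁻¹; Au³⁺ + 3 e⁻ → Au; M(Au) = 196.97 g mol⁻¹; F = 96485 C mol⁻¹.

459 g

n(Li) = 48.5 / 6.94 = 6.988 mol.
Since Li⁺ + e⁻ → Li, n(e⁻) passed = 1 × 6.988 = 6.988 mol.
Cells in series carry the same charge, so the same 6.988 mol of electrons passes through cell 2.
Au³⁺ + 3 e⁻ → Au, so n(Au) = 6.988 / 3 = 2.329 mol.
m(Au) = 2.329 × 196.97 = 459 g.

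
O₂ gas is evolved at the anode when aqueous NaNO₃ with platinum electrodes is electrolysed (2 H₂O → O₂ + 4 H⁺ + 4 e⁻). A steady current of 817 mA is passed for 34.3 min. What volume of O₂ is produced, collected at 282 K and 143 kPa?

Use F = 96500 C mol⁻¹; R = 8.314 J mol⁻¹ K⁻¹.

Q = I·t = 0.8170 A × 2058.0 s = 1681 C.
n(e⁻) = Q/F = 1681 / 96500 = 0.01742 mol.
4 electrons are transferred per O₂ molecule, so n(O₂) = 0.01742 / 4 = 0.004356 mol.
V = nRT/P = (0.004356 × 8.314 × 282) / (143 × 10³ Pa) = 7.14 × 10⁻⁵ m³ = 0.0714 L.

0.0714 L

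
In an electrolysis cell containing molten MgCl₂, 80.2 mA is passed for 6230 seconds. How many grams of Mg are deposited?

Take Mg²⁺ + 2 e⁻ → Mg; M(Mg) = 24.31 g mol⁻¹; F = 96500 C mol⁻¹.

Q = I·t = 0.08020 A × 6230.0 s = 499.6 C.
n(e⁻) = Q/F = 499.6 / 96500 = 0.005178 mol.
Mg²⁺ + 2 e⁻ → Mg, so n(Mg) = n(e⁻)/2 = 0.002589 mol.
m = n·M = 0.002589 × 24.31 = 0.0629 g.

0.0629 g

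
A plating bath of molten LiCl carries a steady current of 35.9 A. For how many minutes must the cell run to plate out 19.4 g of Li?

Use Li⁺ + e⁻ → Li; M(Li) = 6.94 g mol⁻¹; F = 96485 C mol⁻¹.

n(Li) = m/M = 19.4 / 6.94 = 2.795 mol.
Each Li atom requires 1 electron, so n(e⁻) = 1 × 2.795 = 2.795 mol.
Q = n(e⁻)·F = 2.795 × 96485 = 269700 C.
t = Q/I = 269700 / 35.90 A = 7513 s = 125 min.

125 min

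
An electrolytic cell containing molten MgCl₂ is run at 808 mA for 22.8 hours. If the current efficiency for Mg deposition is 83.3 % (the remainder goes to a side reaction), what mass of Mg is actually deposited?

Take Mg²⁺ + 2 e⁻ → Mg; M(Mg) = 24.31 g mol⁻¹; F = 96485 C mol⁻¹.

6.96 g

Q = I·t = 0.8080 × 82080 = 66320 C.
n(e⁻) = 66320/96485 = 0.6874 mol; theoretically n(Mg) = 0.6874/2 = 0.3437 mol, m_theo = 8.355 g.
At 83.3 % efficiency, m_actual = 0.833 × 8.355 = 6.96 g.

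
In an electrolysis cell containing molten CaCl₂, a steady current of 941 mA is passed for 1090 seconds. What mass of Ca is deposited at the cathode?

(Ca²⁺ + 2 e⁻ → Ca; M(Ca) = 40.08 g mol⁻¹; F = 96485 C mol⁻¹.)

Q = I·t = 0.9410 A × 1090.0 s = 1026 C.
n(e⁻) = Q/F = 1026 / 96485 = 0.01063 mol.
Ca²⁺ + 2 e⁻ → Ca, so n(Ca) = n(e⁻)/2 = 0.005315 mol.
m = n·M = 0.005315 × 40.08 = 0.213 g.

0.213 g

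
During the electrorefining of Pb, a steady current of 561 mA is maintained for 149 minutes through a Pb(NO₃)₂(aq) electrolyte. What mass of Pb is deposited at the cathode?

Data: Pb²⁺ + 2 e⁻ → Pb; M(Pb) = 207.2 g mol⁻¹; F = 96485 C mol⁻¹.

5.39 g

Q = I·t = 0.5610 A × 8940.0 s = 5015 C.
n(e⁻) = Q/F = 5015 / 96485 = 0.05198 mol.
Pb²⁺ + 2 e⁻ → Pb, so n(Pb) = n(e⁻)/2 = 0.02599 mol.
m = n·M = 0.02599 × 207.2 = 5.39 g.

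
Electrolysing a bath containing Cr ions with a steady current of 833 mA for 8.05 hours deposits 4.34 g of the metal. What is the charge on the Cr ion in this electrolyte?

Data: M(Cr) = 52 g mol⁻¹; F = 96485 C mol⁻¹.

+3

Q = I·t = 0.8330 A × 28980 s = 24140 C, so n(e⁻) = 24140/96485 = 0.2502 mol.
n(Cr) deposited = 4.34 / 52 = 0.08346 mol.
Electrons per atom = n(e⁻)/n(Cr) = 0.2502 / 0.08346 = 3.00 ≈ 3, so the ion is Cr³⁺.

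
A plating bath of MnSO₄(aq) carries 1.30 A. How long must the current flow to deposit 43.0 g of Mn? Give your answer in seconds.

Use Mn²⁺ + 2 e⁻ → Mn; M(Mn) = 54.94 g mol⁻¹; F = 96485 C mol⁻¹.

1.16 × 10⁵ s

n(Mn) = m/M = 43.0 / 54.94 = 0.7827 mol.
Each Mn atom requires 2 electrons, so n(e⁻) = 2 × 0.7827 = 1.565 mol.
Q = n(e⁻)·F = 1.565 × 96485 = 151000 C.
t = Q/I = 151000 / 1.300 A = 116200 s.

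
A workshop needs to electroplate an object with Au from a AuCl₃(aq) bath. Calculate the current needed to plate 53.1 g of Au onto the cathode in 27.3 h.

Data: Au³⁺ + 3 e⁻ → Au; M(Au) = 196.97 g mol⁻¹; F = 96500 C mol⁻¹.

0.794 A

n(Au) = 53.1 / 196.97 = 0.2696 mol.
n(e⁻) = 3 × 0.2696 = 0.8088 mol.
Q = n(e⁻)·F = 0.8088 × 96500 = 78040 C.
I = Q/t = 78040 / 98280 s = 0.794 A.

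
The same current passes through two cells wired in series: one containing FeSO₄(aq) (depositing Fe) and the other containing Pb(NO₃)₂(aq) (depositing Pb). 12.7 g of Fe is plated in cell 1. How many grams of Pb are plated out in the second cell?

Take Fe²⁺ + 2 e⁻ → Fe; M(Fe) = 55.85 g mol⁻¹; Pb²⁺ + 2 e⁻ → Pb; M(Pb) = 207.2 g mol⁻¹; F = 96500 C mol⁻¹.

47.1 g

n(Fe) = 12.7 / 55.85 = 0.2274 mol.
Since Fe²⁺ + 2 e⁻ → Fe, n(e⁻) passed = 2 × 0.2274 = 0.4548 mol.
Cells in series carry the same charge, so the same 0.4548 mol of electrons passes through cell 2.
Pb²⁺ + 2 e⁻ → Pb, so n(Pb) = 0.4548 / 2 = 0.2274 mol.
m(Pb) = 0.2274 × 207.2 = 47.1 g.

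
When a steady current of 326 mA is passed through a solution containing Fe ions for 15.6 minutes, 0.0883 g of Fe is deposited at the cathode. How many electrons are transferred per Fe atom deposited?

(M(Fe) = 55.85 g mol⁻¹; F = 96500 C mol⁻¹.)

Q = I·t = 0.3260 A × 936.00 s = 305.1 C, so n(e⁻) = 305.1/96500 = 0.003162 mol.
n(Fe) deposited = 0.0883 / 55.85 = 0.001581 mol.
Electrons per atom = n(e⁻)/n(Fe) = 0.003162 / 0.001581 = 2.00 ≈ 2, so the ion is Fe²⁺.

2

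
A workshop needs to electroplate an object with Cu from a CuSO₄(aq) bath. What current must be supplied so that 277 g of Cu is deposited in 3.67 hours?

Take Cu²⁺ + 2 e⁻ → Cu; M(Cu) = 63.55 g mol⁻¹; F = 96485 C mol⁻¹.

63.7 A

n(Cu) = 277 / 63.55 = 4.359 mol.
n(e⁻) = 2 × 4.359 = 8.718 mol.
Q = n(e⁻)·F = 8.718 × 96485 = 841100 C.
I = Q/t = 841100 / 13212 s = 63.7 A.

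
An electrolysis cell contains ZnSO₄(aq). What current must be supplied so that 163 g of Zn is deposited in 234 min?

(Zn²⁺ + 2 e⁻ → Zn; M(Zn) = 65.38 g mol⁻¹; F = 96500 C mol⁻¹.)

n(Zn) = 163 / 65.38 = 2.493 mol.
n(e⁻) = 2 × 2.493 = 4.986 mol.
Q = n(e⁻)·F = 4.986 × 96500 = 481200 C.
I = Q/t = 481200 / 14040 s = 34.3 A.

34.3 A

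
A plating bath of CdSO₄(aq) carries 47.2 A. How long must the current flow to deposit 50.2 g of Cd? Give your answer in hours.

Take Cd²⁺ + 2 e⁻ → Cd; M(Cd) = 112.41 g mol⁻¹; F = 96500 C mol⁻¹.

n(Cd) = m/M = 50.2 / 112.41 = 0.4466 mol.
Each Cd atom requires 2 electrons, so n(e⁻) = 2 × 0.4466 = 0.8932 mol.
Q = n(e⁻)·F = 0.8932 × 96500 = 86190 C.
t = Q/I = 86190 / 47.20 A = 1826 s = 0.507 h.

0.507 h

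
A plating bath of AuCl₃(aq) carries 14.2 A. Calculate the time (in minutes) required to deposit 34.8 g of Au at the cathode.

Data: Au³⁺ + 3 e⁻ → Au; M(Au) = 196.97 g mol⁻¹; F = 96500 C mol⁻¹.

60.0 min

n(Au) = m/M = 34.8 / 196.97 = 0.1767 mol.
Each Au atom requires 3 electrons, so n(e⁻) = 3 × 0.1767 = 0.5300 mol.
Q = n(e⁻)·F = 0.5300 × 96500 = 51150 C.
t = Q/I = 51150 / 14.20 A = 3602 s = 60.0 min.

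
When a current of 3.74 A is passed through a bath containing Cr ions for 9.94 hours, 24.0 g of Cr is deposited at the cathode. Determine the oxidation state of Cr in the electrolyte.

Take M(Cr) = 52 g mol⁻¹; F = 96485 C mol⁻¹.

+3

Q = I·t = 3.740 A × 35784 s = 133800 C, so n(e⁻) = 133800/96485 = 1.387 mol.
n(Cr) deposited = 24.0 / 52 = 0.4615 mol.
Electrons per atom = n(e⁻)/n(Cr) = 1.387 / 0.4615 = 3.01 ≈ 3, so the ion is Cr³⁺.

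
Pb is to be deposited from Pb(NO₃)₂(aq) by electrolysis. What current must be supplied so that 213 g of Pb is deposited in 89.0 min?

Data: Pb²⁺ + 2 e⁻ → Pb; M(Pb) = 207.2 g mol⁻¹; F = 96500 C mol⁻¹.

n(Pb) = 213 / 207.2 = 1.028 mol.
n(e⁻) = 2 × 1.028 = 2.056 mol.
Q = n(e⁻)·F = 2.056 × 96500 = 198400 C.
I = Q/t = 198400 / 5340.0 s = 37.2 A.

37.2 A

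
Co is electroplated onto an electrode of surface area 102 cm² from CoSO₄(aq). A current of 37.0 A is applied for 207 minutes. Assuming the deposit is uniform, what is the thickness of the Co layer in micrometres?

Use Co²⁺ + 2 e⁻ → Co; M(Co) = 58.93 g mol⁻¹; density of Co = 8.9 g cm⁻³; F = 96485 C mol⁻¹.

1550 μm

Q = I·t = 37.00 × 12420 = 459500 C; n(e⁻) = 4.763 mol.
n(Co) = n(e⁻)/2 = 2.381 mol, so m = 2.381 × 58.93 = 140.3 g.
Volume = m/ρ = 140.3 / 8.9 = 15.77 cm³.
Thickness = V/A = 15.77 / 102 = 0.155 cm = 1550 μm.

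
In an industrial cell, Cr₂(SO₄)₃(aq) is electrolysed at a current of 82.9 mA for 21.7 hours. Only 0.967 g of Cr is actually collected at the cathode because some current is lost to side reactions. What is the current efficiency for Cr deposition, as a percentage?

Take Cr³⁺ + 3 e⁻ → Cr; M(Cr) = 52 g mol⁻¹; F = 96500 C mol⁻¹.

Q = I·t = 0.08290 × 78120 = 6476 C; n(e⁻) = 6476/96500 = 0.06711 mol.
Theoretical n(Cr) = n(e⁻)/3 = 0.02237 mol, i.e. m_theo = 0.02237 × 52 = 1.163 g.
Efficiency = m_actual / m_theo = 0.967 / 1.163 = 83.1 %.

83.1 %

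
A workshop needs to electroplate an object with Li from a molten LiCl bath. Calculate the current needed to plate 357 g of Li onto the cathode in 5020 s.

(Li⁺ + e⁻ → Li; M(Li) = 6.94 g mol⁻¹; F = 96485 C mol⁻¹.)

989 A

n(Li) = 357 / 6.94 = 51.44 mol.
n(e⁻) = 1 × 51.44 = 51.44 mol.
Q = n(e⁻)·F = 51.44 × 96485 = 4963000 C.
I = Q/t = 4963000 / 5020.0 s = 989 A.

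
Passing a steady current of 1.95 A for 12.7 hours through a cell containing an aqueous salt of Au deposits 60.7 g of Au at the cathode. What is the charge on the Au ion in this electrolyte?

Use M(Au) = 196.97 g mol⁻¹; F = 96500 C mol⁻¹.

+3

Q = I·t = 1.950 A × 45720 s = 89150 C, so n(e⁻) = 89150/96500 = 0.9239 mol.
n(Au) deposited = 60.7 / 196.97 = 0.3082 mol.
Electrons per atom = n(e⁻)/n(Au) = 0.9239 / 0.3082 = 3.00 ≈ 3, so the ion is Au³⁺.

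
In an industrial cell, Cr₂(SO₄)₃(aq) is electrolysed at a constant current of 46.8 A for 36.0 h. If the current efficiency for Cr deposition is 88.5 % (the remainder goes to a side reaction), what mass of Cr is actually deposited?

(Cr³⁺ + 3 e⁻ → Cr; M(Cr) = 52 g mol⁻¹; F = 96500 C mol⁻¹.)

Q = I·t = 46.80 × 129600 = 6065000 C.
n(e⁻) = 6065000/96500 = 62.85 mol; theoretically n(Cr) = 62.85/3 = 20.95 mol, m_theo = 1089 g.
At 88.5 % efficiency, m_actual = 0.885 × 1089 = 964 g.

964 g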